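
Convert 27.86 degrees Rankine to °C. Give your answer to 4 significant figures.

-257.7 degrees Celsius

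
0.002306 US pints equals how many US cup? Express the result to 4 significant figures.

0.004612 US cups

1 US pt = 2.00000 US cup.
Thus 0.002306 × 2.00000 ≈ 0.004612 US cup.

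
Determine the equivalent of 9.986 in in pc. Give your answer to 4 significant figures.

1 inch = 8.23158 × 10^-19 parsecs.
So 9.986 × 8.23158 × 10^-19 ≈ 8.220 × 10^-18 pc.

8.220 × 10^-18 pc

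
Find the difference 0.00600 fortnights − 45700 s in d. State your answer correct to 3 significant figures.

-0.445 days

0.00600 fortnight = 0.0840000 d and 45700 s = 0.528935 d.
0.0840000 − 0.528935 ≈ -0.445 d.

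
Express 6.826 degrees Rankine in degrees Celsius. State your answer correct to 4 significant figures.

-269.4 °C

°R = (°C + 273.15) × 9/5.
Applying the formula gives -269.4 °C.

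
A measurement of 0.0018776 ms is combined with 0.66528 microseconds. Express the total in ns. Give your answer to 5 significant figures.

2542.9 ns

0.0018776 ms = 1877.60 ns and 0.66528 μs = 665.280 ns.
1877.60 + 665.280 ≈ 2542.9 ns.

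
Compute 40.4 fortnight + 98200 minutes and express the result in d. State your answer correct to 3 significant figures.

40.4 fortnight = 565.600 d and 98200 min = 68.1944 d.
565.600 + 68.1944 ≈ 634 d.

634 days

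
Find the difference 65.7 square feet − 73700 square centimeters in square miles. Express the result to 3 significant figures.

65.7 ft² = 2.35666 × 10^-6 mi² and 73700 cm² = 2.84557 × 10^-6 mi².
2.35666 × 10^-6 − 2.84557 × 10^-6 ≈ -4.89 × 10^-7 mi².

-4.89 × 10^-7 square miles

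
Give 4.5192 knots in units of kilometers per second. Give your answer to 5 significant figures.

0.0023249 kilometers per second

1 kn = 0.000514444 km/s.
4.5192 × 0.000514444 ≈ 0.0023249 km/s.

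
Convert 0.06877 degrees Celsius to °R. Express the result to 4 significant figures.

491.8 °R

°R = (°C + 273.15) × 9/5.
Applying the formula gives 491.8 °R.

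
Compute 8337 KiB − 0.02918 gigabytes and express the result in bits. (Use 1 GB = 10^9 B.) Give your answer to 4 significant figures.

8337 KiB = 6.82967e+7 bit and 0.02918 GB = 2.33440e+8 bit.
6.82967e+7 − 2.33440e+8 ≈ -1.651e+8 bit.

-1.651e+8 bit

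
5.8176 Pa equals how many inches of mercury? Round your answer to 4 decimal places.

1 pascal = 0.000295300 inHg.
5.8176 × 0.000295300 ≈ 0.0017 inHg.

0.0017 inches of mercury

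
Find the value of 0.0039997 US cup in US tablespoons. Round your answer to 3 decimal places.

0.064 US tablespoons

1 US cup = 16.0000 US tbsp.
Then 0.0039997 × 16.0000 ≈ 0.064 US tbsp.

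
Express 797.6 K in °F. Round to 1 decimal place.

976.0 degrees Fahrenheit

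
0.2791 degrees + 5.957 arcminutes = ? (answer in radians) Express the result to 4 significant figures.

0.006604 rad

0.2791 ° = 0.00487121 rad and 5.957 arcmin = 0.00173282 rad.
0.00487121 + 0.00173282 ≈ 0.006604 rad.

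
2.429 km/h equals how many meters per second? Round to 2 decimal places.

1 km/h = 0.277778 meters per second.
So 2.429 × 0.277778 ≈ 0.67 m/s.

0.67 meters per second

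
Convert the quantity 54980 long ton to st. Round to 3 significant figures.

8.80e+6 stone

1 long ton = 160.000 st.
54980 × 160.000 ≈ 8.80e+6 st.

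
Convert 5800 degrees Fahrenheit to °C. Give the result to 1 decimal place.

°F = °C × 9/5 + 32.
Applying the formula gives 3204.4 °C.

3204.4 degrees Celsius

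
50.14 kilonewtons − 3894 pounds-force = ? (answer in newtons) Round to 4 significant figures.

32820 N

50.14 kN = 50140.0 N and 3894 lbf = 17321.4 N.
50140.0 − 17321.4 ≈ 32820 N.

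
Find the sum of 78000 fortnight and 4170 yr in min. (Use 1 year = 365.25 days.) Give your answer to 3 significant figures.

3.77e+9 minutes

78000 fortnight = 1.57248e+9 min and 4170 yr = 2.19325e+9 min.
1.57248e+9 + 2.19325e+9 ≈ 3.77e+9 min.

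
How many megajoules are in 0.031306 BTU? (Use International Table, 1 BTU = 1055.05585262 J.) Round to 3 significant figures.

3.30e-5 MJ

1 BTU = 0.00105506 MJ.
So 0.031306 × 0.00105506 ≈ 3.30e-5 MJ.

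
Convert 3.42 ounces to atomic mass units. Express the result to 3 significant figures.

5.84e+25 atomic mass units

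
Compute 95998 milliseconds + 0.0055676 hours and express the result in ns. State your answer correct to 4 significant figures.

95998 ms = 9.59980e+10 ns and 0.0055676 h = 2.00434e+10 ns.
9.59980e+10 + 2.00434e+10 ≈ 1.160e+11 ns.

1.160e+11 nanoseconds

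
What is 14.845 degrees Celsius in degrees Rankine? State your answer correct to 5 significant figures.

518.39 °R

°R = (°C + 273.15) × 9/5.
Applying the formula gives 518.39 °R.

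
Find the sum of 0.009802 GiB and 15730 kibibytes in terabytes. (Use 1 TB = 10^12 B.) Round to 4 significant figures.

2.663 × 10^-5 TB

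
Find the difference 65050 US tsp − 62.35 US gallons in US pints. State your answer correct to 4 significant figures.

65050 US tsp = 677.604 US pt and 62.35 US gal = 498.800 US pt.
677.604 − 498.800 ≈ 178.8 US pt.

178.8 US pt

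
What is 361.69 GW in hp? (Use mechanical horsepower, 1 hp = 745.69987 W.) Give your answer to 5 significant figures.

4.8503 × 10^8 hp

1 GW = 1.34102 × 10^6 hp.
361.69 × 1.34102 × 10^6 ≈ 4.8503 × 10^8 hp.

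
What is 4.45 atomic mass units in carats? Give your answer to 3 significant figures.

1 u = 8.30270 × 10^-24 ct.
Then 4.45 × 8.30270 × 10^-24 ≈ 3.69 × 10^-23 ct.

3.69 × 10^-23 carats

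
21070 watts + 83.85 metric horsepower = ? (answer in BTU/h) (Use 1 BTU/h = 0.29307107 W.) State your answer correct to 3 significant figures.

21070 W = 71893.8 BTU/h and 83.85 PS = 210432 BTU/h.
71893.8 + 210432 ≈ 282000 BTU/h.

282000 BTU per hour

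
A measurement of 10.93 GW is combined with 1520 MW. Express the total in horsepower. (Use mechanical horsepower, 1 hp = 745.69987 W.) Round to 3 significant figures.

1.67e+7 horsepower

10.93 GW = 1.46574e+7 hp and 1520 MW = 2.03835e+6 hp.
1.46574e+7 + 2.03835e+6 ≈ 1.67e+7 hp.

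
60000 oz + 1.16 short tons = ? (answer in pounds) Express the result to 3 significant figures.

60000 oz = 3750.00 lb and 1.16 short ton = 2320.00 lb.
3750.00 + 2320.00 ≈ 6070 lb.

6070 lb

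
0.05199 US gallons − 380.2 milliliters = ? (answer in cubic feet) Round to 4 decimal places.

0.05199 US gal = 0.00695005 ft³ and 380.2 mL = 0.0134266 ft³.
0.00695005 − 0.0134266 ≈ -0.0065 ft³.

-0.0065 ft³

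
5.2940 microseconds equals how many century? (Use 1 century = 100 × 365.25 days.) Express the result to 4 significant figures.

1.678 × 10^-15 century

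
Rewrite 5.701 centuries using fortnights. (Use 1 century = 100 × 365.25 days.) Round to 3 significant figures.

14900 fortnight

1 century = 2608.93 fortnight.
Then 5.701 × 2608.93 ≈ 14900 fortnight.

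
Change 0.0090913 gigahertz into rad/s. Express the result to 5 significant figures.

1 GHz = 6.28319e+9 rad/s.
0.0090913 × 6.28319e+9 ≈ 5.7122e+7 rad/s.

5.7122e+7 rad/s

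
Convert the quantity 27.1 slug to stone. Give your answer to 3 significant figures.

62.3 st

1 slug = 2.29815 stone.
Then 27.1 × 2.29815 ≈ 62.3 st.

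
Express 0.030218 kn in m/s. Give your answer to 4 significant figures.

0.01555 m/s

1 knot = 0.514444 m/s.
So 0.030218 × 0.514444 ≈ 0.01555 m/s.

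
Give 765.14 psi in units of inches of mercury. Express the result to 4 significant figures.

1 pound per square inch = 2.03602 inHg.
Thus 765.14 × 2.03602 ≈ 1558 inHg.

1558 inHg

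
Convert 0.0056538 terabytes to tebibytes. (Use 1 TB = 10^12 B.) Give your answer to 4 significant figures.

0.005142 TiB

1 TB = 0.909495 TiB.
0.0056538 × 0.909495 ≈ 0.005142 TiB.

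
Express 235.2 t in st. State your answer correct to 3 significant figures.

37000 stone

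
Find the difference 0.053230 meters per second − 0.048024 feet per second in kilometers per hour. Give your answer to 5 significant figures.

0.053230 m/s = 0.191628 km/h and 0.048024 ft/s = 0.0526958 km/h.
0.191628 − 0.0526958 ≈ 0.13893 km/h.

0.13893 km/h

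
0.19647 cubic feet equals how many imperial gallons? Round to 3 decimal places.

1.224 imp gal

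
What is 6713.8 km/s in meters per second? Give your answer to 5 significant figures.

6.7138 × 10^6 meters per second

1 kilometer per second = 1000.00 meters per second.
6713.8 × 1000.00 ≈ 6.7138 × 10^6 m/s.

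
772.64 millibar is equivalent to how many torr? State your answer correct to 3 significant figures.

580 torr

1 mbar = 0.750062 torr.
Thus 772.64 × 0.750062 ≈ 580 torr.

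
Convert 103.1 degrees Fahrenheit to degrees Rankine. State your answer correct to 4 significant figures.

562.8 °R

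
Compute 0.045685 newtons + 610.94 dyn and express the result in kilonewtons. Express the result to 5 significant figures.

5.1794 × 10^-5 kilonewtons

0.045685 N = 4.56850 × 10^-5 kN and 610.94 dyn = 6.10940 × 10^-6 kN.
4.56850 × 10^-5 + 6.10940 × 10^-6 ≈ 5.1794 × 10^-5 kN.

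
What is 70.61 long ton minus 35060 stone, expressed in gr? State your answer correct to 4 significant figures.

-2.329 × 10^9 grains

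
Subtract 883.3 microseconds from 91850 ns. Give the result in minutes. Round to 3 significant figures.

-1.32e-5 min

91850 ns = 1.53083e-6 min and 883.3 μs = 1.47217e-5 min.
1.53083e-6 − 1.47217e-5 ≈ -1.32e-5 min.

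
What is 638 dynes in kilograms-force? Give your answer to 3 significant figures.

1 dyn = 1.01972 × 10^-6 kgf.
Thus 638 × 1.01972 × 10^-6 ≈ 0.000651 kgf.

0.000651 kilograms-force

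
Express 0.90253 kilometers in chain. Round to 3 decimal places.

44.864 chains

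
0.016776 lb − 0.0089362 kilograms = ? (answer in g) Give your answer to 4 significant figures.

-1.327 g

0.016776 lb = 7.60947 g and 0.0089362 kg = 8.93620 g.
7.60947 − 8.93620 ≈ -1.327 g.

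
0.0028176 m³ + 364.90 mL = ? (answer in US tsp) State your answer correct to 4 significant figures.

645.7 US tsp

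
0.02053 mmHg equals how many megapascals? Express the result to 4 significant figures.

1 millimeter of mercury = 0.000133322 MPa.
Thus 0.02053 × 0.000133322 ≈ 2.737 × 10^-6 MPa.

2.737 × 10^-6 megapascals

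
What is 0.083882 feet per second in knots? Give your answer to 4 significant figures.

1 foot per second = 0.592484 kn.
Thus 0.083882 × 0.592484 ≈ 0.04970 kn.

0.04970 knots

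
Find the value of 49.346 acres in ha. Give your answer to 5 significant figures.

19.970 ha

1 acre = 0.404686 ha.
49.346 × 0.404686 ≈ 19.970 ha.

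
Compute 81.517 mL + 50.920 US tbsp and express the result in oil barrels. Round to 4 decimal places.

81.517 mL = 0.000512727 bbl and 50.920 US tbsp = 0.00473586 bbl.
0.000512727 + 0.00473586 ≈ 0.0052 bbl.

0.0052 oil barrels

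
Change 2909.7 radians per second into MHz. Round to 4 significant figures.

0.0004631 MHz

1 rad/s = 1.59155e-7 megahertz.
Then 2909.7 × 1.59155e-7 ≈ 0.0004631 MHz.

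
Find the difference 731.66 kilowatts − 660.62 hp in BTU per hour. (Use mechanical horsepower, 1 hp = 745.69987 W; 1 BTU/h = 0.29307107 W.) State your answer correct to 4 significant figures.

731.66 kW = 2.49653e+6 BTU/h and 660.62 hp = 1.68090e+6 BTU/h.
2.49653e+6 − 1.68090e+6 ≈ 815600 BTU/h.

815600 BTU/h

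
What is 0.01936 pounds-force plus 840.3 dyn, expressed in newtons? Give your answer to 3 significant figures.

0.0945 N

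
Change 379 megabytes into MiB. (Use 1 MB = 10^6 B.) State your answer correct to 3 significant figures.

1 MB = 0.953674 MiB.
Then 379 × 0.953674 ≈ 361 MiB.

361 MiB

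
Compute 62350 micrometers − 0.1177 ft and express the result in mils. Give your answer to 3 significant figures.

1040 mil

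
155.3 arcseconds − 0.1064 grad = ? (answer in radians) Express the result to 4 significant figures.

155.3 arcsec = 0.000752916 rad and 0.1064 grad = 0.00167133 rad.
0.000752916 − 0.00167133 ≈ -0.0009184 rad.

-0.0009184 radians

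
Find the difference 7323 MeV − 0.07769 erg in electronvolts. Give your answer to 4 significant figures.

-4.117e+10 eV

7323 MeV = 7.32300e+9 eV and 0.07769 erg = 4.84903e+10 eV.
7.32300e+9 − 4.84903e+10 ≈ -4.117e+10 eV.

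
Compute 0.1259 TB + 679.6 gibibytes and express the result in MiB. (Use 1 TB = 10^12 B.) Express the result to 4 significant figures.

0.1259 TB = 120068 MiB and 679.6 GiB = 695910 MiB.
120068 + 695910 ≈ 816000 MiB.

816000 MiB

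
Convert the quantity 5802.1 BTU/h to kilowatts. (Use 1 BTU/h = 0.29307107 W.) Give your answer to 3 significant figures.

1.70 kW

1 BTU per hour = 0.000293071 kilowatts.
So 5802.1 × 0.000293071 ≈ 1.70 kW.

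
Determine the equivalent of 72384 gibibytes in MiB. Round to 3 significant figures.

7.41 × 10^7 mebibytes

1 GiB = 1024.00 MiB.
So 72384 × 1024.00 ≈ 7.41 × 10^7 MiB.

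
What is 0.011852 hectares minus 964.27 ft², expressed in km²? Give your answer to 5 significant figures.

0.011852 ha = 0.000118520 km² and 964.27 ft² = 8.95836e-5 km².
0.000118520 − 8.95836e-5 ≈ 2.8936e-5 km².

2.8936e-5 km²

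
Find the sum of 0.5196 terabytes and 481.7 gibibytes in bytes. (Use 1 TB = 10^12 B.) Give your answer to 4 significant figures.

1.037e+12 B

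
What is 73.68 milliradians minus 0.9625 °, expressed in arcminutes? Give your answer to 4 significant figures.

73.68 mrad = 253.293 arcmin and 0.9625 ° = 57.7500 arcmin.
253.293 − 57.7500 ≈ 195.5 arcmin.

195.5 arcminutes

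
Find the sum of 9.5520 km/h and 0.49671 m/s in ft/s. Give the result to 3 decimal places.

10.335 ft/s

9.5520 km/h = 8.70516 ft/s and 0.49671 m/s = 1.62963 ft/s.
8.70516 + 1.62963 ≈ 10.335 ft/s.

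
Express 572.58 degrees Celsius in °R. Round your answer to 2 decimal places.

°R = (°C + 273.15) × 9/5.
Applying the formula gives 1522.31 °R.

1522.31 °R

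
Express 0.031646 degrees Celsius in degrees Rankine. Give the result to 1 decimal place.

°R = (°C + 273.15) × 9/5.
Applying the formula gives 491.7 °R.

491.7 degrees Rankine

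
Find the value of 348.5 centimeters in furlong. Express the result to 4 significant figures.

1 cm = 4.97097 × 10^-5 furlongs.
So 348.5 × 4.97097 × 10^-5 ≈ 0.01732 furlong.

0.01732 furlong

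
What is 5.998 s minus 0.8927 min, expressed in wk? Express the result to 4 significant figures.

5.998 s = 9.91733e-6 wk and 0.8927 min = 8.85615e-5 wk.
9.91733e-6 − 8.85615e-5 ≈ -7.864e-5 wk.

-7.864e-5 wk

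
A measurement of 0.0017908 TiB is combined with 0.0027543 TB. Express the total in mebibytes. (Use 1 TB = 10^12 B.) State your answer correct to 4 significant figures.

4504 MiB

0.0017908 TiB = 1877.790 MiB and 0.0027543 TB = 2626.705 MiB.
1877.790 + 2626.705 ≈ 4504 MiB.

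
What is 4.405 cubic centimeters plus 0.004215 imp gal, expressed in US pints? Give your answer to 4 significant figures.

0.04981 US pints

4.405 cm³ = 0.00930942 US pt and 0.004215 imp gal = 0.0404960 US pt.
0.00930942 + 0.0404960 ≈ 0.04981 US pt.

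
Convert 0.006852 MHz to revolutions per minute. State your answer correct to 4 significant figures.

411100 revolutions per minute

1 MHz = 6.00000 × 10^7 rpm.
Then 0.006852 × 6.00000 × 10^7 ≈ 411100 rpm.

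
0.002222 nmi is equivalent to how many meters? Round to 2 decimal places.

4.12 m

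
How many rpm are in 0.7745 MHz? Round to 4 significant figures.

1 MHz = 6.00000 × 10^7 rpm.
Thus 0.7745 × 6.00000 × 10^7 ≈ 4.647 × 10^7 rpm.

4.647 × 10^7 rpm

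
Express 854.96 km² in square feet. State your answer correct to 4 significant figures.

1 km² = 1.07639e+7 ft².
854.96 × 1.07639e+7 ≈ 9.203e+9 ft².

9.203e+9 ft²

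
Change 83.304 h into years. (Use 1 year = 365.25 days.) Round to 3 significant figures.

0.00950 yr

1 h = 0.000114077 yr.
So 83.304 × 0.000114077 ≈ 0.00950 yr.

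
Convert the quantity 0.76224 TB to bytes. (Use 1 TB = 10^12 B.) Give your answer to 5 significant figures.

1 TB = 1.00000e+12 B.
0.76224 × 1.00000e+12 ≈ 7.6224e+11 B.

7.6224e+11 bytes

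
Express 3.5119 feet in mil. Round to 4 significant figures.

42140 mil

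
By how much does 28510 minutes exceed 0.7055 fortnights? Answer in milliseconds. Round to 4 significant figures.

28510 min = 1.71060e+9 ms and 0.7055 fortnight = 8.53373e+8 ms.
1.71060e+9 − 8.53373e+8 ≈ 8.572e+8 ms.

8.572e+8 ms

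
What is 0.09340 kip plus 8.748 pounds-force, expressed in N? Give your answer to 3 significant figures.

454 N

0.09340 kip = 415.464 N and 8.748 lbf = 38.9130 N.
415.464 + 38.9130 ≈ 454 N.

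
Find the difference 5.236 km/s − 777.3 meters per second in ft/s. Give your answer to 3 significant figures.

14600 ft/s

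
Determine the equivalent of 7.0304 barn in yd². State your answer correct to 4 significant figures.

8.408e-28 square yards

1 barn = 1.19599e-28 square yards.
Then 7.0304 × 1.19599e-28 ≈ 8.408e-28 yd².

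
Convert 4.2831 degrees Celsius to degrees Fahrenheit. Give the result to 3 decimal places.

39.710 °F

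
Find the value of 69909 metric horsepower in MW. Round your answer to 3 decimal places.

51.418 MW

1 metric horsepower = 0.000735499 MW.
Then 69909 × 0.000735499 ≈ 51.418 MW.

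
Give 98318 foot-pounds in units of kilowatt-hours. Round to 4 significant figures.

0.03703 kWh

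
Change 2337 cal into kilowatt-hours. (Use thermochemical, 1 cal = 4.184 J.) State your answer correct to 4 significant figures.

0.002716 kWh

1 cal = 1.16222e-6 kilowatt-hours.
So 2337 × 1.16222e-6 ≈ 0.002716 kWh.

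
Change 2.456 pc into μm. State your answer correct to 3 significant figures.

1 parsec = 3.08568 × 10^22 μm.
2.456 × 3.08568 × 10^22 ≈ 7.58 × 10^22 μm.

7.58 × 10^22 micrometers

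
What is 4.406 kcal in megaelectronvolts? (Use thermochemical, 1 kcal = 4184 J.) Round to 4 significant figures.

1 kcal = 2.61145e+16 MeV.
4.406 × 2.61145e+16 ≈ 1.151e+17 MeV.

1.151e+17 megaelectronvolts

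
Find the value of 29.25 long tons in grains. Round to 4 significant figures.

4.586 × 10^8 grains

1 long ton = 1.56800 × 10^7 grains.
Thus 29.25 × 1.56800 × 10^7 ≈ 4.586 × 10^8 gr.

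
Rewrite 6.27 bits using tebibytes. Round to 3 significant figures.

7.13e-13 TiB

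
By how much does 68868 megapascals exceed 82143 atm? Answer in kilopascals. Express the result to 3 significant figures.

6.05e+7 kilopascals

68868 MPa = 6.88680e+7 kPa and 82143 atm = 8.32314e+6 kPa.
6.88680e+7 − 8.32314e+6 ≈ 6.05e+7 kPa.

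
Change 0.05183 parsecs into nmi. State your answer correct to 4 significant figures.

8.636 × 10^11 nautical miles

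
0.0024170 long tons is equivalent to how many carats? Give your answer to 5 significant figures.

1 long ton = 5.08023 × 10^6 ct.
Thus 0.0024170 × 5.08023 × 10^6 ≈ 12279 ct.

12279 ct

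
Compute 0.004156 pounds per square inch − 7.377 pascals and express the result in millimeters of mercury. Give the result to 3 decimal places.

0.004156 psi = 0.214927 mmHg and 7.377 Pa = 0.0553320 mmHg.
0.214927 − 0.0553320 ≈ 0.160 mmHg.

0.160 mmHg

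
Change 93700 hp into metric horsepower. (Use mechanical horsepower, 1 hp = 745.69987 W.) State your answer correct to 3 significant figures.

95000 metric horsepower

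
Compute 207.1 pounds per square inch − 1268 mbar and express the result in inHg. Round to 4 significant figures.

384.2 inches of mercury

207.1 psi = 421.660 inHg and 1268 mbar = 37.4440 inHg.
421.660 − 37.4440 ≈ 384.2 inHg.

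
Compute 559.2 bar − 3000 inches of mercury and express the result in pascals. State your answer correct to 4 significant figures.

4.576 × 10^7 Pa

559.2 bar = 5.59200 × 10^7 Pa and 3000 inHg = 1.01592 × 10^7 Pa.
5.59200 × 10^7 − 1.01592 × 10^7 ≈ 4.576 × 10^7 Pa.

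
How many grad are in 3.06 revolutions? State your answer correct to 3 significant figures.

1220 grad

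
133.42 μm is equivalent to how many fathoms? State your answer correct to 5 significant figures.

7.2955 × 10^-5 fathoms

1 μm = 5.46807 × 10^-7 fathom.
Thus 133.42 × 5.46807 × 10^-7 ≈ 7.2955 × 10^-5 fathom.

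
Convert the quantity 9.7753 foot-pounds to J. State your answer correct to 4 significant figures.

13.25 J

1 ft·lbf = 1.35582 J.
So 9.7753 × 1.35582 ≈ 13.25 J.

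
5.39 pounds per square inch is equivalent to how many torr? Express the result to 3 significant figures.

279 torr

1 psi = 51.7149 torr.
5.39 × 51.7149 ≈ 279 torr.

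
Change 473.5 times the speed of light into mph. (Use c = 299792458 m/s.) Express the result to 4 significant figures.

3.175e+11 mph

1 c = 6.70617e+8 miles per hour.
So 473.5 × 6.70617e+8 ≈ 3.175e+11 mph.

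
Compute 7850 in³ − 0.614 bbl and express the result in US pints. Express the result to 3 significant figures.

7850 in³ = 271.861 US pt and 0.614 bbl = 206.304 US pt.
271.861 − 206.304 ≈ 65.6 US pt.

65.6 US pints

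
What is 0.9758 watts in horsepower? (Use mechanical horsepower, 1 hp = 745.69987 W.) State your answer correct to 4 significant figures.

0.001309 horsepower

1 watt = 0.00134102 hp.
So 0.9758 × 0.00134102 ≈ 0.001309 hp.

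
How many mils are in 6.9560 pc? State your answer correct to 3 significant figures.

1 pc = 1.21483 × 10^21 mil.
Then 6.9560 × 1.21483 × 10^21 ≈ 8.45 × 10^21 mil.

8.45 × 10^21 mil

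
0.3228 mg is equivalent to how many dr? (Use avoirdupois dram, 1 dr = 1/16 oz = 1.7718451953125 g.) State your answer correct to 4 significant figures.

1 mg = 0.000564383 drams.
Thus 0.3228 × 0.000564383 ≈ 0.0001822 dr.

0.0001822 dr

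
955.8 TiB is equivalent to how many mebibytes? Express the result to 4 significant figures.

1.002e+9 mebibytes

1 TiB = 1.04858e+6 MiB.
Then 955.8 × 1.04858e+6 ≈ 1.002e+9 MiB.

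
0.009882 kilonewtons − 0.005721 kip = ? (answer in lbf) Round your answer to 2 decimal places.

0.009882 kN = 2.22156 lbf and 0.005721 kip = 5.72100 lbf.
2.22156 − 5.72100 ≈ -3.50 lbf.

-3.50 lbf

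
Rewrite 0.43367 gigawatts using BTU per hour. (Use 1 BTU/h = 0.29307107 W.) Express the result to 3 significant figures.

1.48e+9 BTU/h

1 GW = 3.41214e+9 BTU per hour.
Thus 0.43367 × 3.41214e+9 ≈ 1.48e+9 BTU/h.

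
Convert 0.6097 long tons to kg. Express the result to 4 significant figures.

1 long ton = 1016.05 kg.
0.6097 × 1016.05 ≈ 619.5 kg.

619.5 kg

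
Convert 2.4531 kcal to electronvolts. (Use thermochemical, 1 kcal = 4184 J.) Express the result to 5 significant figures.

6.4061e+22 electronvolts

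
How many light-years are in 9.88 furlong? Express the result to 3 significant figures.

2.10e-13 light-years

1 furlong = 2.12635e-14 light-years.
So 9.88 × 2.12635e-14 ≈ 2.10e-13 ly.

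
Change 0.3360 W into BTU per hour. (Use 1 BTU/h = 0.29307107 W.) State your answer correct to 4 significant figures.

1 watt = 3.41214 BTU per hour.
Thus 0.3360 × 3.41214 ≈ 1.146 BTU/h.

1.146 BTU/h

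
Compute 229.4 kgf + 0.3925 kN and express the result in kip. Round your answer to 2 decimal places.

229.4 kgf = 0.505740 kip and 0.3925 kN = 0.0882375 kip.
0.505740 + 0.0882375 ≈ 0.59 kip.

0.59 kips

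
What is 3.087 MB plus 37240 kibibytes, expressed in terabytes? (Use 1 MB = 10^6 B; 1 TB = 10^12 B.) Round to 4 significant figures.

3.087 MB = 3.08700 × 10^-6 TB and 37240 KiB = 3.81338 × 10^-5 TB.
3.08700 × 10^-6 + 3.81338 × 10^-5 ≈ 4.122 × 10^-5 TB.

4.122 × 10^-5 TB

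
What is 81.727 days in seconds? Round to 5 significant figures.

7.0612e+6 seconds

1 d = 86400.0 s.
81.727 × 86400.0 ≈ 7.0612e+6 s.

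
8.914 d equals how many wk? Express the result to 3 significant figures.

1.27 wk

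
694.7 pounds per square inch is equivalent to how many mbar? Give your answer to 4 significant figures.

47900 mbar

1 psi = 68.9476 millibar.
694.7 × 68.9476 ≈ 47900 mbar.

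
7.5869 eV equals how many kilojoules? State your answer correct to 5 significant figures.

1 eV = 1.60218e-22 kJ.
Thus 7.5869 × 1.60218e-22 ≈ 1.2156e-21 kJ.

1.2156e-21 kilojoules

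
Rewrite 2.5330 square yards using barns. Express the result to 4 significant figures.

1 yd² = 8.36127e+27 barns.
Thus 2.5330 × 8.36127e+27 ≈ 2.118e+28 barn.

2.118e+28 barn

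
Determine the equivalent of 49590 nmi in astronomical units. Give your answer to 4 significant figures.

1 nmi = 1.23799 × 10^-8 au.
So 49590 × 1.23799 × 10^-8 ≈ 0.0006139 au.

0.0006139 au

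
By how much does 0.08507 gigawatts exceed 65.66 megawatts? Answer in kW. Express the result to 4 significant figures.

0.08507 GW = 85070.0 kW and 65.66 MW = 65660.0 kW.
85070.0 − 65660.0 ≈ 19410 kW.

19410 kilowatts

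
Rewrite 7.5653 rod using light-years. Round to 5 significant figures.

4.0216e-15 ly

1 rod = 5.31587e-16 ly.
7.5653 × 5.31587e-16 ≈ 4.0216e-15 ly.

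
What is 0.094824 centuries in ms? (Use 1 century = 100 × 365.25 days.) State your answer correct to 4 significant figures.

2.992 × 10^11 milliseconds

1 century = 3.15576 × 10^12 ms.
Then 0.094824 × 3.15576 × 10^12 ≈ 2.992 × 10^11 ms.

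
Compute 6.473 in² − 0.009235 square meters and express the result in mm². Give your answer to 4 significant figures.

6.473 in² = 4176.12 mm² and 0.009235 m² = 9235.00 mm².
4176.12 − 9235.00 ≈ -5059 mm².

-5059 mm²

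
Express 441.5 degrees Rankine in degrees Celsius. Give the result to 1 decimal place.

-27.9 °C

°R = (°C + 273.15) × 9/5.
Applying the formula gives -27.9 °C.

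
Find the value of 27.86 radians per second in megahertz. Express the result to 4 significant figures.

4.434e-6 megahertz

1 radian per second = 1.59155e-7 megahertz.
Thus 27.86 × 1.59155e-7 ≈ 4.434e-6 MHz.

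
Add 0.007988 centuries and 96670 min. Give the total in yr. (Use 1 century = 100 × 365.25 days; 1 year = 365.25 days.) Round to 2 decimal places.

0.007988 century = 0.798800 yr and 96670 min = 0.183797 yr.
0.798800 + 0.183797 ≈ 0.98 yr.

0.98 years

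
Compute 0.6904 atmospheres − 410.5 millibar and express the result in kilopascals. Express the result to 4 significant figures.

0.6904 atm = 69.9548 kPa and 410.5 mbar = 41.0500 kPa.
69.9548 − 41.0500 ≈ 28.90 kPa.

28.90 kilopascals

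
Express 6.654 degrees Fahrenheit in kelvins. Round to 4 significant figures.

K = (°F + 459.67) × 5/9.
Applying the formula gives 259.1 K.

259.1 kelvins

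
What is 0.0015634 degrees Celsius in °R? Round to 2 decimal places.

491.67 °R

°R = (°C + 273.15) × 9/5.
Applying the formula gives 491.67 °R.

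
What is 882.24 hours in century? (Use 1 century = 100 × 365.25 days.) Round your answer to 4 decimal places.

0.0010 centuries

1 hour = 1.14077e-6 centuries.
So 882.24 × 1.14077e-6 ≈ 0.0010 century.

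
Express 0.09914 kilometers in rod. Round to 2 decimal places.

1 km = 198.839 rod.
Thus 0.09914 × 198.839 ≈ 19.71 rod.

19.71 rods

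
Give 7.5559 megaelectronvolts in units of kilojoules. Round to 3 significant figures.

1.21e-15 kJ

1 megaelectronvolt = 1.60218e-16 kilojoules.
So 7.5559 × 1.60218e-16 ≈ 1.21e-15 kJ.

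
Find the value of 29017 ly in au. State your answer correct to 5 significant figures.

1.8351e+9 astronomical units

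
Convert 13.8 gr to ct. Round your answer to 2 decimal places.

1 gr = 0.323995 ct.
So 13.8 × 0.323995 ≈ 4.47 ct.

4.47 ct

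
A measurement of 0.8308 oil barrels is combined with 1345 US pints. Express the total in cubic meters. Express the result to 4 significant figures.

0.7685 m³

0.8308 bbl = 0.132087 m³ and 1345 US pt = 0.636422 m³.
0.132087 + 0.636422 ≈ 0.7685 m³.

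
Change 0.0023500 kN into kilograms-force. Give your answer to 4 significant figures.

0.2396 kilograms-force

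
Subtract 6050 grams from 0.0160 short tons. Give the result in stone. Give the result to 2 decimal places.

0.0160 short ton = 2.28571 st and 6050 g = 0.952712 st.
2.28571 − 0.952712 ≈ 1.33 st.

1.33 stone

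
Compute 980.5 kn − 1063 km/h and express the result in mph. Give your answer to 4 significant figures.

980.5 kn = 1128.34 mph and 1063 km/h = 660.518 mph.
1128.34 − 660.518 ≈ 467.8 mph.

467.8 mph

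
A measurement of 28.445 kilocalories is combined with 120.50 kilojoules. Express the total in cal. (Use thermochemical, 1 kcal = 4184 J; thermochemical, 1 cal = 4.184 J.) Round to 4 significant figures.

57250 cal

28.445 kcal = 28445.0 cal and 120.50 kJ = 28800.2 cal.
28445.0 + 28800.2 ≈ 57250 cal.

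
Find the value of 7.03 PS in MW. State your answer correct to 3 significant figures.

1 metric horsepower = 0.000735499 MW.
Then 7.03 × 0.000735499 ≈ 0.00517 MW.

0.00517 MW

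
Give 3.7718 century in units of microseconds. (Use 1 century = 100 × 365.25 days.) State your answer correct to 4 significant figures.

1.190e+16 microseconds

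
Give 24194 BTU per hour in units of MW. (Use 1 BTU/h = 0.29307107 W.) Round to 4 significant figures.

0.007091 MW

1 BTU per hour = 2.93071 × 10^-7 megawatts.
24194 × 2.93071 × 10^-7 ≈ 0.007091 MW.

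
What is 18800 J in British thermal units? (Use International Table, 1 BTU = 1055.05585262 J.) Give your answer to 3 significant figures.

17.8 BTU

1 J = 0.000947817 BTU.
Then 18800 × 0.000947817 ≈ 17.8 BTU.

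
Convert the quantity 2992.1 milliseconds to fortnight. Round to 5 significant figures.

2.4736e-6 fortnights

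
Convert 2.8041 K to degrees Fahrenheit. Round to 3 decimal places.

-454.623 °F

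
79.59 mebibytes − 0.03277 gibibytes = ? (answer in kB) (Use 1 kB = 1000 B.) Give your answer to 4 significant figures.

48270 kilobytes

79.59 MiB = 83456.2 kB and 0.03277 GiB = 35186.5 kB.
83456.2 − 35186.5 ≈ 48270 kB.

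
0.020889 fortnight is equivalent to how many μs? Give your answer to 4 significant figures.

1 fortnight = 1.20960e+12 μs.
So 0.020889 × 1.20960e+12 ≈ 2.527e+10 μs.

2.527e+10 μs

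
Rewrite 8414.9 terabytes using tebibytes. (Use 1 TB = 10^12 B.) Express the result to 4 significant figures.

7653 TiB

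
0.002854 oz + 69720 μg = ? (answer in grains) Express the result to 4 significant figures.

2.325 gr

0.002854 oz = 1.248625 gr and 69720 μg = 1.075944 gr.
1.248625 + 1.075944 ≈ 2.325 gr.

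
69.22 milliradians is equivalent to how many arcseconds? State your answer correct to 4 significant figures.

14280 arcseconds

1 milliradian = 206.265 arcseconds.
Then 69.22 × 206.265 ≈ 14280 arcsec.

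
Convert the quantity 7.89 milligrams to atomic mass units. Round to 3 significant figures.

4.75e+21 u

1 mg = 6.02214e+20 u.
Then 7.89 × 6.02214e+20 ≈ 4.75e+21 u.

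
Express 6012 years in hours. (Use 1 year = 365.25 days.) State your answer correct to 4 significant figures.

1 year = 8766.00 hours.
Thus 6012 × 8766.00 ≈ 5.270 × 10^7 h.

5.270 × 10^7 h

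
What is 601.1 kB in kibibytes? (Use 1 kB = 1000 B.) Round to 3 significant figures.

1 kB = 0.9765625 KiB.
So 601.1 × 0.9765625 ≈ 587 KiB.

587 KiB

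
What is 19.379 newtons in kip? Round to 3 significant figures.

1 N = 0.000224809 kip.
19.379 × 0.000224809 ≈ 0.00436 kip.

0.00436 kip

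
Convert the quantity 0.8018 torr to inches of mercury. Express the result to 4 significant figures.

0.03157 inches of mercury

1 torr = 0.0393701 inHg.
So 0.8018 × 0.0393701 ≈ 0.03157 inHg.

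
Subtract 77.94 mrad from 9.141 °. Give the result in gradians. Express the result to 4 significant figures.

5.195 gradians

9.141 ° = 10.1567 grad and 77.94 mrad = 4.96181 grad.
10.1567 − 4.96181 ≈ 5.195 grad.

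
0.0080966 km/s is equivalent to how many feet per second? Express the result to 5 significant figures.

26.564 feet per second

1 kilometer per second = 3280.84 ft/s.
Thus 0.0080966 × 3280.84 ≈ 26.564 ft/s.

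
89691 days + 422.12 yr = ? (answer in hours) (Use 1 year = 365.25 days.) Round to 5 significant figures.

5.8529e+6 h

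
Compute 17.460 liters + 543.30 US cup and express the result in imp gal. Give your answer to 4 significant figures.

32.12 imperial gallons

17.460 L = 3.84066 imp gal and 543.30 US cup = 28.2745 imp gal.
3.84066 + 28.2745 ≈ 32.12 imp gal.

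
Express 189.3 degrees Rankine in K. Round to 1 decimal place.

°R = K × 9/5.
Applying the formula gives 105.2 K.

105.2 kelvins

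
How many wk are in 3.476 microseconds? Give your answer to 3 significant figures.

1 μs = 1.65344 × 10^-12 wk.
3.476 × 1.65344 × 10^-12 ≈ 5.75 × 10^-12 wk.

5.75 × 10^-12 weeks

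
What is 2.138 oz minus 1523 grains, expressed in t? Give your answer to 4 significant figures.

-3.808 × 10^-5 metric tons

2.138 oz = 6.06113 × 10^-5 t and 1523 gr = 9.86887 × 10^-5 t.
6.06113 × 10^-5 − 9.86887 × 10^-5 ≈ -3.808 × 10^-5 t.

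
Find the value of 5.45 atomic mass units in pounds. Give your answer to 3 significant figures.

2.00 × 10^-26 lb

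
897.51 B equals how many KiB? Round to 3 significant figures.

1 B = 0.0009765625 KiB.
897.51 × 0.0009765625 ≈ 0.876 KiB.

0.876 KiB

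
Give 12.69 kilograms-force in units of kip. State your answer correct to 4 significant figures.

1 kgf = 0.00220462 kip.
Thus 12.69 × 0.00220462 ≈ 0.02798 kip.

0.02798 kip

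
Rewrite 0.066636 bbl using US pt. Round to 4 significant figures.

22.39 US pt

1 bbl = 336.000 US pt.
Then 0.066636 × 336.000 ≈ 22.39 US pt.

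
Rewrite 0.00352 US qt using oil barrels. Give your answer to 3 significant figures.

1 US quart = 0.00595238 bbl.
0.00352 × 0.00595238 ≈ 2.10e-5 bbl.

2.10e-5 bbl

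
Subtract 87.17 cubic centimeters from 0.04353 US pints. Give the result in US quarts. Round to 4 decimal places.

-0.0703 US qt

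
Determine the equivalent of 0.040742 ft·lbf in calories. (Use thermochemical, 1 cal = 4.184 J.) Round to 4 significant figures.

1 foot-pound = 0.324048 cal.
Thus 0.040742 × 0.324048 ≈ 0.01320 cal.

0.01320 cal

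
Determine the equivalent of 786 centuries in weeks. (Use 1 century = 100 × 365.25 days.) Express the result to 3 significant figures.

1 century = 5217.86 wk.
So 786 × 5217.86 ≈ 4.10 × 10^6 wk.

4.10 × 10^6 wk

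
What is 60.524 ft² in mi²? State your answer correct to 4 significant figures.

2.171 × 10^-6 mi²

1 square foot = 3.58701 × 10^-8 mi².
Then 60.524 × 3.58701 × 10^-8 ≈ 2.171 × 10^-6 mi².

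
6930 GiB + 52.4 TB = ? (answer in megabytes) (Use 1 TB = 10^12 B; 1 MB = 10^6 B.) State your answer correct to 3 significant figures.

5.98e+7 MB

6930 GiB = 7.44103e+6 MB and 52.4 TB = 5.24000e+7 MB.
7.44103e+6 + 5.24000e+7 ≈ 5.98e+7 MB.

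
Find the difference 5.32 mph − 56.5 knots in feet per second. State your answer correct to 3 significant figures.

5.32 mph = 7.80267 ft/s and 56.5 kn = 95.3613 ft/s.
7.80267 − 95.3613 ≈ -87.6 ft/s.

-87.6 ft/s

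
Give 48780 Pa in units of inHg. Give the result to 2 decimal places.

14.40 inches of mercury

1 Pa = 0.000295300 inHg.
Thus 48780 × 0.000295300 ≈ 14.40 inHg.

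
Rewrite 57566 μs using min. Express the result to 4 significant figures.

1 μs = 1.66667 × 10^-8 minutes.
So 57566 × 1.66667 × 10^-8 ≈ 0.0009594 min.

0.0009594 min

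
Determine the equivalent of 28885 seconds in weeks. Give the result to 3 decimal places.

0.048 wk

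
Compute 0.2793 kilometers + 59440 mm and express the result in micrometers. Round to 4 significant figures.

0.2793 km = 2.79300 × 10^8 μm and 59440 mm = 5.94400 × 10^7 μm.
2.79300 × 10^8 + 5.94400 × 10^7 ≈ 3.387 × 10^8 μm.

3.387 × 10^8 μm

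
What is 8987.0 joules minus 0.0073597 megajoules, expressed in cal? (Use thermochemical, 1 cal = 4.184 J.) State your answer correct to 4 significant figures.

388.9 cal

8987.0 J = 2147.94 cal and 0.0073597 MJ = 1759.01 cal.
2147.94 − 1759.01 ≈ 388.9 cal.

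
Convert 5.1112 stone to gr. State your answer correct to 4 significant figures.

1 stone = 98000.0 grains.
Thus 5.1112 × 98000.0 ≈ 500900 gr.

500900 grains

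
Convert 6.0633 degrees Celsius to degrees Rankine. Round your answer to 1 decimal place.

502.6 °R

°R = (°C + 273.15) × 9/5.
Applying the formula gives 502.6 °R.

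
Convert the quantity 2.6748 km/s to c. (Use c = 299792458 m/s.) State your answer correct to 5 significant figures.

1 km/s = 3.33564 × 10^-6 c.
Then 2.6748 × 3.33564 × 10^-6 ≈ 8.9222 × 10^-6 c.

8.9222 × 10^-6 c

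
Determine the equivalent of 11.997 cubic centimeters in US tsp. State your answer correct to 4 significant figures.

1 cubic centimeter = 0.202884 US tsp.
Thus 11.997 × 0.202884 ≈ 2.434 US tsp.

2.434 US tsp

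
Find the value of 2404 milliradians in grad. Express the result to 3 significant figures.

153 grad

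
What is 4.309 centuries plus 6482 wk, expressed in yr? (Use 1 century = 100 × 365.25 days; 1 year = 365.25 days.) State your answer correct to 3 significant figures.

555 yr

4.309 century = 430.900 yr and 6482 wk = 124.227 yr.
430.900 + 124.227 ≈ 555 yr.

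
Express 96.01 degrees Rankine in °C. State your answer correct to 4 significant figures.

°R = (°C + 273.15) × 9/5.
Applying the formula gives -219.8 °C.

-219.8 °C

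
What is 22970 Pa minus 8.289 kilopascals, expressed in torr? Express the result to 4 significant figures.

110.1 torr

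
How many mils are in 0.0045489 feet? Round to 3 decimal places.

1 foot = 12000.0 mils.
Thus 0.0045489 × 12000.0 ≈ 54.587 mil.

54.587 mils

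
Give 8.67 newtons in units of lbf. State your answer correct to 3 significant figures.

1 newton = 0.224809 pounds-force.
So 8.67 × 0.224809 ≈ 1.95 lbf.

1.95 lbf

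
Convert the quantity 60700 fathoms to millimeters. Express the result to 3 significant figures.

1 fathom = 1828.80 millimeters.
Then 60700 × 1828.80 ≈ 1.11e+8 mm.

1.11e+8 mm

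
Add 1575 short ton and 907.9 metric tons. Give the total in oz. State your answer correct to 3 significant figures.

8.24e+7 ounces

1575 short ton = 5.04000e+7 oz and 907.9 t = 3.20252e+7 oz.
5.04000e+7 + 3.20252e+7 ≈ 8.24e+7 oz.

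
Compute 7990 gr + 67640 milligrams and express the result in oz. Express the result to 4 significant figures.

7990 gr = 18.2629 oz and 67640 mg = 2.38593 oz.
18.2629 + 2.38593 ≈ 20.65 oz.

20.65 ounces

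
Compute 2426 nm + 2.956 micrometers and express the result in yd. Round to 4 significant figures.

2426 nm = 2.65311e-6 yd and 2.956 μm = 3.23272e-6 yd.
2.65311e-6 + 3.23272e-6 ≈ 5.886e-6 yd.

5.886e-6 yd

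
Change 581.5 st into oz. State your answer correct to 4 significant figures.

130300 oz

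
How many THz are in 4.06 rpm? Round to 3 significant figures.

6.77 × 10^-14 terahertz

1 rpm = 1.66667 × 10^-14 THz.
So 4.06 × 1.66667 × 10^-14 ≈ 6.77 × 10^-14 THz.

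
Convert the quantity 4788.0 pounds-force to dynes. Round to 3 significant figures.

2.13e+9 dyn

1 lbf = 444822 dyn.
So 4788.0 × 444822 ≈ 2.13e+9 dyn.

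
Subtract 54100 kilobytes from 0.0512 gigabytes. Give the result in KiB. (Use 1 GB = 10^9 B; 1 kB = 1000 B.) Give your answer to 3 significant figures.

-2830 kibibytes

0.0512 GB = 50000.0 KiB and 54100 kB = 52832.0 KiB.
50000.0 − 52832.0 ≈ -2830 KiB.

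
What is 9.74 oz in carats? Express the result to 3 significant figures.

1 ounce = 141.748 ct.
Thus 9.74 × 141.748 ≈ 1380 ct.

1380 ct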